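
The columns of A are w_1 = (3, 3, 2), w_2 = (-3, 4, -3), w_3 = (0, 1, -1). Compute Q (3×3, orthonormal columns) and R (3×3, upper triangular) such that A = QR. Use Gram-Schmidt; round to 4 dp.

w_1 = (3, 3, 2); ‖w_1‖ = 4.6904, so e_1 = (0.6396, 0.6396, 0.4264).
e_1·w_2 = 0.6396·(-3) + 0.6396·4 + 0.4264·(-3) = -0.6396.
u_2 = w_2 + 0.6396·e_1 = (-2.5909, 4.4091, -2.7273).
‖u_2‖ = 5.7958, so e_2 = (-0.4470, 0.7607, -0.4706).
e_1·w_3 = 0.6396·0 + 0.6396·1 + 0.4264·(-1) = 0.2132; e_2·w_3 = (-0.4470)·0 + 0.7607·1 + (-0.4706)·(-1) = 1.2313.
u_3 = w_3 − 0.2132·e_1 − 1.2313·e_2 = (0.4141, -0.0731, -0.5115).
‖u_3‖ = 0.6621, so e_3 = (0.6254, -0.1104, -0.7725).

Q = [[0.6396, -0.4470, 0.6254], [0.6396, 0.7607, -0.1104], [0.4264, -0.4706, -0.7725]], R = [[4.6904, -0.6396, 0.2132], [0.0000, 5.7958, 1.2313], [0.0000, 0.0000, 0.6621]]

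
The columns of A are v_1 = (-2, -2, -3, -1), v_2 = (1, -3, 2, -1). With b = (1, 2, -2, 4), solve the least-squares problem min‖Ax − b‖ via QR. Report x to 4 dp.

v_1 = (-2, -2, -3, -1); ‖v_1‖ = 4.2426, so q_1 = (-0.4714, -0.4714, -0.7071, -0.2357).
q_1·v_2 = (-0.4714)·1 + (-0.4714)·(-3) + (-0.7071)·2 + (-0.2357)·(-1) = -0.2357.
u_2 = v_2 + 0.2357·q_1 = (0.8889, -3.1111, 1.8333, -1.0556).
‖u_2‖ = 3.8658, so q_2 = (0.2299, -0.8048, 0.4742, -0.2730).
Qᵀb = (-0.9428, -3.4203).
Back-substitute: x_2 = -3.4203/3.8658 = -0.8848.
x_1 = (-0.9428 + 0.2357·(-0.8848))/4.2426 = -0.2714.

x = (-0.2714, -0.8848)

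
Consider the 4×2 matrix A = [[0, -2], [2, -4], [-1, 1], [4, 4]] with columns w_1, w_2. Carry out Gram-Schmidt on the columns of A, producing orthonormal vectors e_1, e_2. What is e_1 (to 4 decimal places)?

e_1 = (0.0000, 0.4364, -0.2182, 0.8729)

w_1 = (0, 2, -1, 4); ‖w_1‖ = 4.5826, so e_1 = (0.0000, 0.4364, -0.2182, 0.8729).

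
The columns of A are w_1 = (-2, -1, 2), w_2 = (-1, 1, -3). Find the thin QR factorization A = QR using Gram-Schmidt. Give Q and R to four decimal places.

w_1 = (-2, -1, 2); ‖w_1‖ = 3.0000, so q_1 = (-0.6667, -0.3333, 0.6667).
q_1·w_2 = (-0.6667)·(-1) + (-0.3333)·1 + 0.6667·(-3) = -1.6667.
u_2 = w_2 + 1.6667·q_1 = (-2.1111, 0.4444, -1.8889).
‖u_2‖ = 2.8674, so q_2 = (-0.7362, 0.1550, -0.6587).

Q = [[-0.6667, -0.7362], [-0.3333, 0.1550], [0.6667, -0.6587]], R = [[3.0000, -1.6667], [0.0000, 2.8674]]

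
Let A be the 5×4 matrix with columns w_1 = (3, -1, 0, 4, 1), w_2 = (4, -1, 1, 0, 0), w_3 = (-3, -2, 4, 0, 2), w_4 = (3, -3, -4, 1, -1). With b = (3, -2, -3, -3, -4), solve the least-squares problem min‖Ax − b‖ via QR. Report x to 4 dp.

w_1 = (3, -1, 0, 4, 1); ‖w_1‖ = 5.1962, so q_1 = (0.5774, -0.1925, 0.0000, 0.7698, 0.1925).
q_1·w_2 = 0.5774·4 + (-0.1925)·(-1) + 0.0000·1 + 0.7698·0 + 0.1925·0 = 2.5019.
u_2 = w_2 − 2.5019·q_1 = (2.5556, -0.5185, 1.0000, -1.9259, -0.4815).
‖u_2‖ = 3.4265, so q_2 = (0.7458, -0.1513, 0.2918, -0.5621, -0.1405).
q_1·w_3 = 0.5774·(-3) + (-0.1925)·(-2) + 0.0000·4 + 0.7698·0 + 0.1925·2 = -0.9623; q_2·w_3 = 0.7458·(-3) + (-0.1513)·(-2) + 0.2918·4 + (-0.5621)·0 + (-0.1405)·2 = -1.0485.
u_3 = w_3 + 0.9623·q_1 + 1.0485·q_2 = (-1.6625, -2.3438, 4.3060, 0.1514, 2.0379).
‖u_3‖ = 5.5655, so q_3 = (-0.2987, -0.4211, 0.7737, 0.0272, 0.3662).
q_1·w_4 = 0.5774·3 + (-0.1925)·(-3) + 0.0000·(-4) + 0.7698·1 + 0.1925·(-1) = 2.8868; q_2·w_4 = 0.7458·3 + (-0.1513)·(-3) + 0.2918·(-4) + (-0.5621)·1 + (-0.1405)·(-1) = 1.1025; q_3·w_4 = (-0.2987)·3 + (-0.4211)·(-3) + 0.7737·(-4) + 0.0272·1 + 0.3662·(-1) = -3.0664.
u_4 = w_4 − 2.8868·q_1 − 1.1025·q_2 + 3.0664·q_3 = (-0.4049, -3.5690, -1.9493, -0.5191, -0.2778).
‖u_4‖ = 4.1289, so q_4 = (-0.0981, -0.8644, -0.4721, -0.1257, -0.0673).
Qᵀb = (-0.9623, 3.9129, -3.9212, 3.4972).
Back-substitute: x_4 = 3.4972/4.1289 = 0.8470.
x_3 = (-3.9212 + 3.0664·0.8470)/5.5655 = -0.2379.
x_2 = (3.9129 + 1.0485·(-0.2379) − 1.1025·0.8470)/3.4265 = 0.7966.
x_1 = (-0.9623 − 2.5019·0.7966 + 0.9623·(-0.2379) − 2.8868·0.8470)/5.1962 = -1.0834.

x = (-1.0834, 0.7966, -0.2379, 0.8470)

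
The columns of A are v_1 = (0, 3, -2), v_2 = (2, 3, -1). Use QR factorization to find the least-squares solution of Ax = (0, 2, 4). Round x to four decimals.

q_1 = v_1/‖v_1‖ = (0, 3, -2)/3.6056 = (0.0000, 0.8321, -0.5547).
r_{12} = q_1·v_2 = 3.0509.
u_2 = v_2 − 3.0509·q_1 = (2.0000, 0.4615, 0.6923).
‖u_2‖ = 2.1662, so q_2 = (0.9233, 0.2131, 0.3196).
Qᵀb = (-0.5547, 1.7045).
Back-substitute: x_2 = 1.7045/2.1662 = 0.7869.
x_1 = (-0.5547 − 3.0509·0.7869)/3.6056 = -0.8197.

x = (-0.8197, 0.7869)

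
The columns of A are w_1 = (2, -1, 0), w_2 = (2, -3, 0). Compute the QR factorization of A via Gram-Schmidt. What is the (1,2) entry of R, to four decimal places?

w_1 = (2, -1, 0); ‖w_1‖ = 2.2361, so q_1 = (0.8944, -0.4472, 0.0000).
r_{12} = q_1·w_2 = 3.1305.

r_{12} = 3.1305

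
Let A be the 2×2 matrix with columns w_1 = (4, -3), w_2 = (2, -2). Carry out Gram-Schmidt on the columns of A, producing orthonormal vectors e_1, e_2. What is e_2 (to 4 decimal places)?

e_2 = (-0.6000, -0.8000)

w_1 = (4, -3); ‖w_1‖ = 5.0000, so e_1 = (0.8000, -0.6000).
e_1·w_2 = 0.8000·2 + (-0.6000)·(-2) = 2.8000.
u_2 = w_2 − 2.8000·e_1 = (-0.2400, -0.3200).
‖u_2‖ = 0.4000, so e_2 = (-0.6000, -0.8000).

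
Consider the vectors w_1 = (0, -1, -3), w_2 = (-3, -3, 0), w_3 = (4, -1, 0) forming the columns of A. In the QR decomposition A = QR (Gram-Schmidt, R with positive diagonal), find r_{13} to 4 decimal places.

w_1 = (0, -1, -3); ‖w_1‖ = 3.1623, so q_1 = (0.0000, -0.3162, -0.9487).
r_{13} = q_1·w_3 = 0.3162.

r_{13} = 0.3162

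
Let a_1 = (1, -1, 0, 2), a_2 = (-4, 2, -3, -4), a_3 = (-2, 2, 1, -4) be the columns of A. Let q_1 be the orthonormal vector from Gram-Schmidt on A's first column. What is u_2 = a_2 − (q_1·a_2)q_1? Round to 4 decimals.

a_1 = (1, -1, 0, 2); ‖a_1‖ = 2.4495, so q_1 = (0.4082, -0.4082, 0.0000, 0.8165).
q_1·a_2 = 0.4082·(-4) + (-0.4082)·2 + 0.0000·(-3) + 0.8165·(-4) = -5.7155.
u_2 = a_2 + 5.7155·q_1 = (-1.6667, -0.3333, -3.0000, 0.6667).

u_2 = (-1.6667, -0.3333, -3.0000, 0.6667)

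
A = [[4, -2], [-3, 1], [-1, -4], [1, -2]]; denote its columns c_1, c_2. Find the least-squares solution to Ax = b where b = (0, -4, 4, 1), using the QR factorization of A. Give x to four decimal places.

c_1 = (4, -3, -1, 1); ‖c_1‖ = 5.1962, so q_1 = (0.7698, -0.5774, -0.1925, 0.1925).
q_1·c_2 = 0.7698·(-2) + (-0.5774)·1 + (-0.1925)·(-4) + 0.1925·(-2) = -1.7321.
u_2 = c_2 + 1.7321·q_1 = (-0.6667, 0.0000, -4.3333, -1.6667).
‖u_2‖ = 4.6904, so q_2 = (-0.1421, 0.0000, -0.9239, -0.3553).
Qᵀb = (1.7321, -4.0508).
Back-substitute: x_2 = -4.0508/4.6904 = -0.8636.
x_1 = (1.7321 + 1.7321·(-0.8636))/5.1962 = 0.0455.

x = (0.0455, -0.8636)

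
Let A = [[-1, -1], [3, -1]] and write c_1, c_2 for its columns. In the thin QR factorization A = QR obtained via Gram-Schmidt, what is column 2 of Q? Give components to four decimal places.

e_2 = (-0.9487, -0.3162)

c_1 = (-1, 3); ‖c_1‖ = 3.1623, so e_1 = (-0.3162, 0.9487).
e_1·c_2 = (-0.3162)·(-1) + 0.9487·(-1) = -0.6325.
u_2 = c_2 + 0.6325·e_1 = (-1.2000, -0.4000).
‖u_2‖ = 1.2649, so e_2 = (-0.9487, -0.3162).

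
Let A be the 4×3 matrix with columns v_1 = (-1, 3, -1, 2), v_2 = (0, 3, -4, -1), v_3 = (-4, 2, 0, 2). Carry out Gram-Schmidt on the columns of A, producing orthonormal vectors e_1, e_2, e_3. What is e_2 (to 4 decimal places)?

e_1 = v_1/‖v_1‖ = (-1, 3, -1, 2)/3.8730 = (-0.2582, 0.7746, -0.2582, 0.5164).
r_{12} = e_1·v_2 = 2.8402.
u_2 = v_2 − 2.8402·e_1 = (0.7333, 0.8000, -3.2667, -2.4667).
‖u_2‖ = 4.2348, so e_2 = (0.1732, 0.1889, -0.7714, -0.5825).

e_2 = (0.1732, 0.1889, -0.7714, -0.5825)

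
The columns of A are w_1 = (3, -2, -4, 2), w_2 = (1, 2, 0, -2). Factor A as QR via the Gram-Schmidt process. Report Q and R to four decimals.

Q = [[0.5222, 0.5066], [-0.3482, 0.5911], [-0.6963, -0.2111], [0.3482, -0.5911]], R = [[5.7446, -0.8704], [0.0000, 2.8710]]

w_1 = (3, -2, -4, 2); ‖w_1‖ = 5.7446, so e_1 = (0.5222, -0.3482, -0.6963, 0.3482).
e_1·w_2 = 0.5222·1 + (-0.3482)·2 + (-0.6963)·0 + 0.3482·(-2) = -0.8704.
u_2 = w_2 + 0.8704·e_1 = (1.4545, 1.6970, -0.6061, -1.6970).
‖u_2‖ = 2.8710, so e_2 = (0.5066, 0.5911, -0.2111, -0.5911).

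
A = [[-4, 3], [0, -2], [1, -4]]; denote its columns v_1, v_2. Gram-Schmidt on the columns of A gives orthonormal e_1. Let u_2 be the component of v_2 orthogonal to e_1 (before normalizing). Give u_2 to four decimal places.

u_2 = (-0.7647, -2.0000, -3.0588)

e_1 = v_1/‖v_1‖ = (-4, 0, 1)/4.1231 = (-0.9701, 0.0000, 0.2425).
r_{12} = e_1·v_2 = -3.8806.
u_2 = v_2 + 3.8806·e_1 = (-0.7647, -2.0000, -3.0588).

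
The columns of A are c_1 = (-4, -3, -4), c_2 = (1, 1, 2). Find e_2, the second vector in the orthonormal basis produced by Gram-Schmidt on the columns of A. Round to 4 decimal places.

c_1 = (-4, -3, -4); ‖c_1‖ = 6.4031, so e_1 = (-0.6247, -0.4685, -0.6247).
e_1·c_2 = (-0.6247)·1 + (-0.4685)·1 + (-0.6247)·2 = -2.3426.
u_2 = c_2 + 2.3426·e_1 = (-0.4634, -0.0976, 0.5366).
‖u_2‖ = 0.7157, so e_2 = (-0.6475, -0.1363, 0.7498).

e_2 = (-0.6475, -0.1363, 0.7498)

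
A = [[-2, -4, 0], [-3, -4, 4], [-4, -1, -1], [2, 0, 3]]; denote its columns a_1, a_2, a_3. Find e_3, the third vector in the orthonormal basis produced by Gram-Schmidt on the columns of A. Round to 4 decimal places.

e_3 = (-0.6235, 0.5954, 0.1122, 0.4941)

a_1 = (-2, -3, -4, 2); ‖a_1‖ = 5.7446, so e_1 = (-0.3482, -0.5222, -0.6963, 0.3482).
e_1·a_2 = (-0.3482)·(-4) + (-0.5222)·(-4) + (-0.6963)·(-1) + 0.3482·0 = 4.1779.
u_2 = a_2 − 4.1779·e_1 = (-2.5455, -1.8182, 1.9091, -1.4545).
‖u_2‖ = 3.9428, so e_2 = (-0.6456, -0.4611, 0.4842, -0.3689).
e_1·a_3 = (-0.3482)·0 + (-0.5222)·4 + (-0.6963)·(-1) + 0.3482·3 = -0.3482; e_2·a_3 = (-0.6456)·0 + (-0.4611)·4 + 0.4842·(-1) + (-0.3689)·3 = -3.4355.
u_3 = a_3 + 0.3482·e_1 + 3.4355·e_2 = (-2.3392, 2.2339, 0.4211, 1.8538).
‖u_3‖ = 3.7518, so e_3 = (-0.6235, 0.5954, 0.1122, 0.4941).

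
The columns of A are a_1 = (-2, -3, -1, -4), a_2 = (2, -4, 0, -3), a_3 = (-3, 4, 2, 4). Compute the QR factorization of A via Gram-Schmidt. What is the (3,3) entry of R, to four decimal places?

a_1 = (-2, -3, -1, -4); ‖a_1‖ = 5.4772, so e_1 = (-0.3651, -0.5477, -0.1826, -0.7303).
e_1·a_2 = (-0.3651)·2 + (-0.5477)·(-4) + (-0.1826)·0 + (-0.7303)·(-3) = 3.6515.
u_2 = a_2 − 3.6515·e_1 = (3.3333, -2.0000, 0.6667, -0.3333).
‖u_2‖ = 3.9581, so e_2 = (0.8422, -0.5053, 0.1684, -0.0842).
e_1·a_3 = (-0.3651)·(-3) + (-0.5477)·4 + (-0.1826)·2 + (-0.7303)·4 = -4.3818; e_2·a_3 = 0.8422·(-3) + (-0.5053)·4 + 0.1684·2 + (-0.0842)·4 = -4.5476.
u_3 = a_3 + 4.3818·e_1 + 4.5476·e_2 = (-0.7702, -0.6979, 1.9660, 0.4170).
r_{33} = ‖u_3‖ = 2.2626.

r_{33} = 2.2626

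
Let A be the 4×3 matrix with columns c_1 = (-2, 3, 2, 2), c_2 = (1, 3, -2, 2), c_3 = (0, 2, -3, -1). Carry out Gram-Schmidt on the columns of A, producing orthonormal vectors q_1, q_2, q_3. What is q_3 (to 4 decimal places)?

q_3 = (-0.5179, 0.3611, -0.3884, -0.6712)

c_1 = (-2, 3, 2, 2); ‖c_1‖ = 4.5826, so q_1 = (-0.4364, 0.6547, 0.4364, 0.4364).
q_1·c_2 = (-0.4364)·1 + 0.6547·3 + 0.4364·(-2) + 0.4364·2 = 1.5275.
u_2 = c_2 − 1.5275·q_1 = (1.6667, 2.0000, -2.6667, 1.3333).
‖u_2‖ = 3.9581, so q_2 = (0.4211, 0.5053, -0.6737, 0.3369).
q_1·c_3 = (-0.4364)·0 + 0.6547·2 + 0.4364·(-3) + 0.4364·(-1) = -0.4364; q_2·c_3 = 0.4211·0 + 0.5053·2 + (-0.6737)·(-3) + 0.3369·(-1) = 2.6949.
u_3 = c_3 + 0.4364·q_1 − 2.6949·q_2 = (-1.3252, 0.9240, -0.9939, -1.7173).
‖u_3‖ = 2.5587, so q_3 = (-0.5179, 0.3611, -0.3884, -0.6712).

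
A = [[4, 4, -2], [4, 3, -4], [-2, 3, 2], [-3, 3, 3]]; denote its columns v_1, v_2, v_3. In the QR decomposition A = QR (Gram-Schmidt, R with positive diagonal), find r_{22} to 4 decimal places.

v_1 = (4, 4, -2, -3); ‖v_1‖ = 6.7082, so q_1 = (0.5963, 0.5963, -0.2981, -0.4472).
q_1·v_2 = 0.5963·4 + 0.5963·3 + (-0.2981)·3 + (-0.4472)·3 = 1.9379.
u_2 = v_2 − 1.9379·q_1 = (2.8444, 1.8444, 3.5778, 3.8667).
r_{22} = ‖u_2‖ = 6.2645.

r_{22} = 6.2645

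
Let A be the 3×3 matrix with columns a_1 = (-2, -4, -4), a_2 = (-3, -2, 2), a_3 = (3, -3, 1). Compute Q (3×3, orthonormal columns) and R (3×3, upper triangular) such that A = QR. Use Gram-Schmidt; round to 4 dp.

Q = [[-0.3333, -0.6667, 0.6667], [-0.6667, -0.3333, -0.6667], [-0.6667, 0.6667, 0.3333]], R = [[6.0000, 1.0000, 0.3333], [0.0000, 4.0000, -0.3333], [0.0000, 0.0000, 4.3333]]

a_1 = (-2, -4, -4); ‖a_1‖ = 6.0000, so e_1 = (-0.3333, -0.6667, -0.6667).
e_1·a_2 = (-0.3333)·(-3) + (-0.6667)·(-2) + (-0.6667)·2 = 1.0000.
u_2 = a_2 − 1.0000·e_1 = (-2.6667, -1.3333, 2.6667).
‖u_2‖ = 4.0000, so e_2 = (-0.6667, -0.3333, 0.6667).
e_1·a_3 = (-0.3333)·3 + (-0.6667)·(-3) + (-0.6667)·1 = 0.3333; e_2·a_3 = (-0.6667)·3 + (-0.3333)·(-3) + 0.6667·1 = -0.3333.
u_3 = a_3 − 0.3333·e_1 + 0.3333·e_2 = (2.8889, -2.8889, 1.4444).
‖u_3‖ = 4.3333, so e_3 = (0.6667, -0.6667, 0.3333).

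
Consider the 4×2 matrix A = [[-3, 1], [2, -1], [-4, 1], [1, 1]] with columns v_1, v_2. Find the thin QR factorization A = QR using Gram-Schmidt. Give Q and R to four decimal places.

Q = [[-0.5477, 0.1464], [0.3651, -0.3416], [-0.7303, -0.0488], [0.1826, 0.9271]], R = [[5.4772, -1.4606], [0.0000, 1.3663]]

v_1 = (-3, 2, -4, 1); ‖v_1‖ = 5.4772, so q_1 = (-0.5477, 0.3651, -0.7303, 0.1826).
q_1·v_2 = (-0.5477)·1 + 0.3651·(-1) + (-0.7303)·1 + 0.1826·1 = -1.4606.
u_2 = v_2 + 1.4606·q_1 = (0.2000, -0.4667, -0.0667, 1.2667).
‖u_2‖ = 1.3663, so q_2 = (0.1464, -0.3416, -0.0488, 0.9271).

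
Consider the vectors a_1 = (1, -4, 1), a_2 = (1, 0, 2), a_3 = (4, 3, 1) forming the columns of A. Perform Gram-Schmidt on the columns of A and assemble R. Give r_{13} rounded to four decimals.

r_{13} = -1.6499

a_1 = (1, -4, 1); ‖a_1‖ = 4.2426, so e_1 = (0.2357, -0.9428, 0.2357).
r_{13} = e_1·a_3 = -1.6499.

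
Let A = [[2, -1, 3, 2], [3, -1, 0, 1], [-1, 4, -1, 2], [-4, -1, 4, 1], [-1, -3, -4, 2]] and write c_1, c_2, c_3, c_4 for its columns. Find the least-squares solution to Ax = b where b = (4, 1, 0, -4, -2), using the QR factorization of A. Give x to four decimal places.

c_1 = (2, 3, -1, -4, -1); ‖c_1‖ = 5.5678, so q_1 = (0.3592, 0.5388, -0.1796, -0.7184, -0.1796).
q_1·c_2 = 0.3592·(-1) + 0.5388·(-1) + (-0.1796)·4 + (-0.7184)·(-1) + (-0.1796)·(-3) = -0.3592.
u_2 = c_2 + 0.3592·q_1 = (-0.8710, -0.8065, 3.9355, -1.2581, -3.0645).
‖u_2‖ = 5.2793, so q_2 = (-0.1650, -0.1528, 0.7455, -0.2383, -0.5805).
q_1·c_3 = 0.3592·3 + 0.5388·0 + (-0.1796)·(-1) + (-0.7184)·4 + (-0.1796)·(-4) = -0.8980; q_2·c_3 = (-0.1650)·3 + (-0.1528)·0 + 0.7455·(-1) + (-0.2383)·4 + (-0.5805)·(-4) = 0.1283.
u_3 = c_3 + 0.8980·q_1 − 0.1283·q_2 = (3.3438, 0.5035, -1.2569, 3.3854, -4.0868).
‖u_3‖ = 6.4169, so q_3 = (0.5211, 0.0785, -0.1959, 0.5276, -0.6369).
q_1·c_4 = 0.3592·2 + 0.5388·1 + (-0.1796)·2 + (-0.7184)·1 + (-0.1796)·2 = -0.1796; q_2·c_4 = (-0.1650)·2 + (-0.1528)·1 + 0.7455·2 + (-0.2383)·1 + (-0.5805)·2 = -0.3911; q_3·c_4 = 0.5211·2 + 0.0785·1 + (-0.1959)·2 + 0.5276·1 + (-0.6369)·2 = -0.0173.
u_4 = c_4 + 0.1796·q_1 + 0.3911·q_2 + 0.0173·q_3 = (2.0090, 1.0384, 2.2559, 0.7869, 1.7297).
‖u_4‖ = 3.7168, so q_4 = (0.5405, 0.2794, 0.6069, 0.2117, 0.4654).
Qᵀb = (5.2086, 1.3015, 1.3262, 0.6639).
Back-substitute: x_4 = 0.6639/3.7168 = 0.1786.
x_3 = (1.3262 + 0.0173·0.1786)/6.4169 = 0.2072.
x_2 = (1.3015 − 0.1283·0.2072 + 0.3911·0.1786)/5.2793 = 0.2547.
x_1 = (5.2086 + 0.3592·0.2547 + 0.8980·0.2072 + 0.1796·0.1786)/5.5678 = 0.9911.

x = (0.9911, 0.2547, 0.2072, 0.1786)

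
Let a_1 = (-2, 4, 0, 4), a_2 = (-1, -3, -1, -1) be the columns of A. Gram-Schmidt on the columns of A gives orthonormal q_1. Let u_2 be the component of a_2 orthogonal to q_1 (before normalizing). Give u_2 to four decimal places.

a_1 = (-2, 4, 0, 4); ‖a_1‖ = 6.0000, so q_1 = (-0.3333, 0.6667, 0.0000, 0.6667).
q_1·a_2 = (-0.3333)·(-1) + 0.6667·(-3) + 0.0000·(-1) + 0.6667·(-1) = -2.3333.
u_2 = a_2 + 2.3333·q_1 = (-1.7778, -1.4444, -1.0000, 0.5556).

u_2 = (-1.7778, -1.4444, -1.0000, 0.5556)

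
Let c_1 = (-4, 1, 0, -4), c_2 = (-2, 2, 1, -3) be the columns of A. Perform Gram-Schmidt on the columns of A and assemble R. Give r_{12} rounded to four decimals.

q_1 = c_1/‖c_1‖ = (-4, 1, 0, -4)/5.7446 = (-0.6963, 0.1741, 0.0000, -0.6963).
r_{12} = q_1·c_2 = 3.8297.

r_{12} = 3.8297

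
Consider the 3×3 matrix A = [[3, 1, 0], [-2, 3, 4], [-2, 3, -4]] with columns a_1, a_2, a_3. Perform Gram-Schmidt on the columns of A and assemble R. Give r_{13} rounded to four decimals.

r_{13} = 0.0000

a_1 = (3, -2, -2); ‖a_1‖ = 4.1231, so q_1 = (0.7276, -0.4851, -0.4851).
r_{13} = q_1·a_3 = 0.0000.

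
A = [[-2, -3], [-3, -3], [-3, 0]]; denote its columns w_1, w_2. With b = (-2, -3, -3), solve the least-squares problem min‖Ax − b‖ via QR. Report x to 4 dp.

x = (1.0000, 0.0000)

q_1 = w_1/‖w_1‖ = (-2, -3, -3)/4.6904 = (-0.4264, -0.6396, -0.6396).
r_{12} = q_1·w_2 = 3.1980.
u_2 = w_2 − 3.1980·q_1 = (-1.6364, -0.9545, 2.0455).
‖u_2‖ = 2.7880, so q_2 = (-0.5869, -0.3424, 0.7337).
Qᵀb = (4.6904, 0.0000).
Back-substitute: x_2 = 0.0000/2.7880 = 0.0000.
x_1 = (4.6904 − 3.1980·0.0000)/4.6904 = 1.0000.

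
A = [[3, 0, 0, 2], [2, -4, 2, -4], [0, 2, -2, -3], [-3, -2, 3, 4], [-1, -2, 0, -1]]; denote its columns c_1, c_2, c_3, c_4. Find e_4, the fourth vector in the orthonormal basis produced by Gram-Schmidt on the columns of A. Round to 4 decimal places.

e_1 = c_1/‖c_1‖ = (3, 2, 0, -3, -1)/4.7958 = (0.6255, 0.4170, 0.0000, -0.6255, -0.2085).
r_{12} = e_1·c_2 = 0.0000.
u_2 = c_2 − 0.0000·e_1 = (0.0000, -4.0000, 2.0000, -2.0000, -2.0000).
‖u_2‖ = 5.2915, so e_2 = (0.0000, -0.7559, 0.3780, -0.3780, -0.3780).
r_{13} = e_1·c_3 = -1.0426; r_{23} = e_2·c_3 = -3.4017.
u_3 = c_3 + 1.0426·e_1 + 3.4017·e_2 = (0.6522, -0.1366, -0.7143, 1.0621, -1.5031).
‖u_3‖ = 2.0837, so e_3 = (0.3130, -0.0656, -0.3428, 0.5097, -0.7214).
r_{14} = e_1·c_4 = -2.7107; r_{24} = e_2·c_4 = 0.7559; r_{34} = e_3·c_4 = 4.6770.
u_4 = c_4 + 2.7107·e_1 − 0.7559·e_2 − 4.6770·e_3 = (2.2318, -1.9914, -1.6824, 0.2060, 2.0944).
‖u_4‖ = 4.0257, so e_4 = (0.5544, -0.4947, -0.4179, 0.0512, 0.5203).

e_4 = (0.5544, -0.4947, -0.4179, 0.0512, 0.5203)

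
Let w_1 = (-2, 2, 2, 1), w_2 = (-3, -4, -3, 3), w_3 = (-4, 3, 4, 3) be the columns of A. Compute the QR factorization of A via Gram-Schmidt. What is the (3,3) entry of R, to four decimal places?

w_1 = (-2, 2, 2, 1); ‖w_1‖ = 3.6056, so e_1 = (-0.5547, 0.5547, 0.5547, 0.2774).
e_1·w_2 = (-0.5547)·(-3) + 0.5547·(-4) + 0.5547·(-3) + 0.2774·3 = -1.3868.
u_2 = w_2 + 1.3868·e_1 = (-3.7692, -3.2308, -2.2308, 3.3846).
‖u_2‖ = 6.4091, so e_2 = (-0.5881, -0.5041, -0.3481, 0.5281).
e_1·w_3 = (-0.5547)·(-4) + 0.5547·3 + 0.5547·4 + 0.2774·3 = 6.9338; e_2·w_3 = (-0.5881)·(-4) + (-0.5041)·3 + (-0.3481)·4 + 0.5281·3 = 1.0322.
u_3 = w_3 − 6.9338·e_1 − 1.0322·e_2 = (0.4532, -0.3258, 0.5131, 0.5318).
r_{33} = ‖u_3‖ = 0.9261.

r_{33} = 0.9261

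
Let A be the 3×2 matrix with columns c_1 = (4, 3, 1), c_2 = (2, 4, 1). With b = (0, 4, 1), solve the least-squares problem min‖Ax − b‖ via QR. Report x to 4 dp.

c_1 = (4, 3, 1); ‖c_1‖ = 5.0990, so e_1 = (0.7845, 0.5883, 0.1961).
e_1·c_2 = 0.7845·2 + 0.5883·4 + 0.1961·1 = 4.1184.
u_2 = c_2 − 4.1184·e_1 = (-1.2308, 1.5769, 0.1923).
‖u_2‖ = 2.0096, so e_2 = (-0.6124, 0.7847, 0.0957).
Qᵀb = (2.5495, 3.2345).
Back-substitute: x_2 = 3.2345/2.0096 = 1.6095.
x_1 = (2.5495 − 4.1184·1.6095)/5.0990 = -0.8000.

x = (-0.8000, 1.6095)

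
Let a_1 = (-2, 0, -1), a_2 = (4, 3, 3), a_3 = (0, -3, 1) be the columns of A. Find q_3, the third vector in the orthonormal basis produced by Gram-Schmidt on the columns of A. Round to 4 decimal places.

q_3 = (-0.4286, -0.2857, 0.8571)

a_1 = (-2, 0, -1); ‖a_1‖ = 2.2361, so q_1 = (-0.8944, 0.0000, -0.4472).
q_1·a_2 = (-0.8944)·4 + 0.0000·3 + (-0.4472)·3 = -4.9193.
u_2 = a_2 + 4.9193·q_1 = (-0.4000, 3.0000, 0.8000).
‖u_2‖ = 3.1305, so q_2 = (-0.1278, 0.9583, 0.2556).
q_1·a_3 = (-0.8944)·0 + 0.0000·(-3) + (-0.4472)·1 = -0.4472; q_2·a_3 = (-0.1278)·0 + 0.9583·(-3) + 0.2556·1 = -2.6194.
u_3 = a_3 + 0.4472·q_1 + 2.6194·q_2 = (-0.7347, -0.4898, 1.4694).
‖u_3‖ = 1.7143, so q_3 = (-0.4286, -0.2857, 0.8571).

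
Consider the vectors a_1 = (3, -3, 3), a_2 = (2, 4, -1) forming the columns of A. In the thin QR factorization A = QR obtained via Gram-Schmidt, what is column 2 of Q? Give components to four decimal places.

a_1 = (3, -3, 3); ‖a_1‖ = 5.1962, so q_1 = (0.5774, -0.5774, 0.5774).
q_1·a_2 = 0.5774·2 + (-0.5774)·4 + 0.5774·(-1) = -1.7321.
u_2 = a_2 + 1.7321·q_1 = (3.0000, 3.0000, 0.0000).
‖u_2‖ = 4.2426, so q_2 = (0.7071, 0.7071, 0.0000).

q_2 = (0.7071, 0.7071, 0.0000)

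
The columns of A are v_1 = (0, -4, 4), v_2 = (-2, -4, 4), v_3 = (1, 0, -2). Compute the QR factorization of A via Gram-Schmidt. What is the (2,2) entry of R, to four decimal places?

v_1 = (0, -4, 4); ‖v_1‖ = 5.6569, so e_1 = (0.0000, -0.7071, 0.7071).
e_1·v_2 = 0.0000·(-2) + (-0.7071)·(-4) + 0.7071·4 = 5.6569.
u_2 = v_2 − 5.6569·e_1 = (-2.0000, 0.0000, 0.0000).
r_{22} = ‖u_2‖ = 2.0000.

r_{22} = 2.0000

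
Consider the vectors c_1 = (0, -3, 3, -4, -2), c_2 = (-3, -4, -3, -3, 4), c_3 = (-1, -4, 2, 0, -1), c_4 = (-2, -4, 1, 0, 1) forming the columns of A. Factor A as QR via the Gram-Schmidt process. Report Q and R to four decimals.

c_1 = (0, -3, 3, -4, -2); ‖c_1‖ = 6.1644, so q_1 = (0.0000, -0.4867, 0.4867, -0.6489, -0.3244).
q_1·c_2 = 0.0000·(-3) + (-0.4867)·(-4) + 0.4867·(-3) + (-0.6489)·(-3) + (-0.3244)·4 = 1.1355.
u_2 = c_2 − 1.1355·q_1 = (-3.0000, -3.4474, -3.5526, -2.2632, 4.3684).
‖u_2‖ = 7.5967, so q_2 = (-0.3949, -0.4538, -0.4677, -0.2979, 0.5750).
q_1·c_3 = 0.0000·(-1) + (-0.4867)·(-4) + 0.4867·2 + (-0.6489)·0 + (-0.3244)·(-1) = 3.2444; q_2·c_3 = (-0.3949)·(-1) + (-0.4538)·(-4) + (-0.4677)·2 + (-0.2979)·0 + 0.5750·(-1) = 0.6997.
u_3 = c_3 − 3.2444·q_1 − 0.6997·q_2 = (-0.7237, -2.1035, 0.7483, 2.3137, -0.3497).
‖u_3‖ = 3.3142, so q_3 = (-0.2184, -0.6347, 0.2258, 0.6981, -0.1055).
q_1·c_4 = 0.0000·(-2) + (-0.4867)·(-4) + 0.4867·1 + (-0.6489)·0 + (-0.3244)·1 = 2.1089; q_2·c_4 = (-0.3949)·(-2) + (-0.4538)·(-4) + (-0.4677)·1 + (-0.2979)·0 + 0.5750·1 = 2.7124; q_3·c_4 = (-0.2184)·(-2) + (-0.6347)·(-4) + 0.2258·1 + 0.6981·0 + (-0.1055)·1 = 3.0957.
u_4 = c_4 − 2.1089·q_1 − 2.7124·q_2 − 3.0957·q_3 = (-0.2529, 0.2220, 0.5432, 0.0153, 0.4512).
‖u_4‖ = 0.7824, so q_4 = (-0.3233, 0.2838, 0.6943, 0.0195, 0.5767).

Q = [[0.0000, -0.3949, -0.2184, -0.3233], [-0.4867, -0.4538, -0.6347, 0.2838], [0.4867, -0.4677, 0.2258, 0.6943], [-0.6489, -0.2979, 0.6981, 0.0195], [-0.3244, 0.5750, -0.1055, 0.5767]], R = [[6.1644, 1.1355, 3.2444, 2.1089], [0.0000, 7.5967, 0.6997, 2.7124], [0.0000, 0.0000, 3.3142, 3.0957], [0.0000, 0.0000, 0.0000, 0.7824]]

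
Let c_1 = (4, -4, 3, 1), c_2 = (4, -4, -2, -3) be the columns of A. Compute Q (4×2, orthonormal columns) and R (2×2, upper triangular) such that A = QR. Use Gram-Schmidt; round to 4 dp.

Q = [[0.6172, 0.3179], [-0.6172, -0.3179], [0.4629, -0.6399], [0.1543, -0.6232]], R = [[6.4807, 3.5490], [0.0000, 5.6925]]

c_1 = (4, -4, 3, 1); ‖c_1‖ = 6.4807, so q_1 = (0.6172, -0.6172, 0.4629, 0.1543).
q_1·c_2 = 0.6172·4 + (-0.6172)·(-4) + 0.4629·(-2) + 0.1543·(-3) = 3.5490.
u_2 = c_2 − 3.5490·q_1 = (1.8095, -1.8095, -3.6429, -3.5476).
‖u_2‖ = 5.6925, so q_2 = (0.3179, -0.3179, -0.6399, -0.6232).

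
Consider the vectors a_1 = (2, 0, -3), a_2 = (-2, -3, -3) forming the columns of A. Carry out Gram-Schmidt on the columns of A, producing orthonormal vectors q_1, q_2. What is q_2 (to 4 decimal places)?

q_2 = (-0.6180, -0.6695, -0.4120)

a_1 = (2, 0, -3); ‖a_1‖ = 3.6056, so q_1 = (0.5547, 0.0000, -0.8321).
q_1·a_2 = 0.5547·(-2) + 0.0000·(-3) + (-0.8321)·(-3) = 1.3868.
u_2 = a_2 − 1.3868·q_1 = (-2.7692, -3.0000, -1.8462).
‖u_2‖ = 4.4807, so q_2 = (-0.6180, -0.6695, -0.4120).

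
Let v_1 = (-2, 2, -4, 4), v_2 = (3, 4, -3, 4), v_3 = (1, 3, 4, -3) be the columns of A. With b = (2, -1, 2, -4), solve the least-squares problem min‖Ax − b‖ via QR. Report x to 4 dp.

v_1 = (-2, 2, -4, 4); ‖v_1‖ = 6.3246, so q_1 = (-0.3162, 0.3162, -0.6325, 0.6325).
q_1·v_2 = (-0.3162)·3 + 0.3162·4 + (-0.6325)·(-3) + 0.6325·4 = 4.7434.
u_2 = v_2 − 4.7434·q_1 = (4.5000, 2.5000, 0.0000, 1.0000).
‖u_2‖ = 5.2440, so q_2 = (0.8581, 0.4767, 0.0000, 0.1907).
q_1·v_3 = (-0.3162)·1 + 0.3162·3 + (-0.6325)·4 + 0.6325·(-3) = -3.7947; q_2·v_3 = 0.8581·1 + 0.4767·3 + 0.0000·4 + 0.1907·(-3) = 1.7162.
u_3 = v_3 + 3.7947·q_1 − 1.7162·q_2 = (-1.6727, 3.3818, 1.6000, -0.9273).
‖u_3‖ = 4.2017, so q_3 = (-0.3981, 0.8049, 0.3808, -0.2207).
Qᵀb = (-4.7434, 0.4767, 0.0433).
Back-substitute: x_3 = 0.0433/4.2017 = 0.0103.
x_2 = (0.4767 − 1.7162·0.0103)/5.2440 = 0.0875.
x_1 = (-4.7434 − 4.7434·0.0875 + 3.7947·0.0103)/6.3246 = -0.8095.

x = (-0.8095, 0.0875, 0.0103)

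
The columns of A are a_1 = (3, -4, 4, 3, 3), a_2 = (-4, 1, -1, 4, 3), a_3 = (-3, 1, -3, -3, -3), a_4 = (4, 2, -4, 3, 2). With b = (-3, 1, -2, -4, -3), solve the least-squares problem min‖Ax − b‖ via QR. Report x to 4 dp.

a_1 = (3, -4, 4, 3, 3); ‖a_1‖ = 7.6811, so q_1 = (0.3906, -0.5208, 0.5208, 0.3906, 0.3906).
q_1·a_2 = 0.3906·(-4) + (-0.5208)·1 + 0.5208·(-1) + 0.3906·4 + 0.3906·3 = 0.1302.
u_2 = a_2 − 0.1302·q_1 = (-4.0508, 1.0678, -1.0678, 3.9492, 2.9492).
‖u_2‖ = 6.5561, so q_2 = (-0.6179, 0.1629, -0.1629, 0.6024, 0.4498).
q_1·a_3 = 0.3906·(-3) + (-0.5208)·1 + 0.5208·(-3) + 0.3906·(-3) + 0.3906·(-3) = -5.5981; q_2·a_3 = (-0.6179)·(-3) + 0.1629·1 + (-0.1629)·(-3) + 0.6024·(-3) + 0.4498·(-3) = -0.6515.
u_3 = a_3 + 5.5981·q_1 + 0.6515·q_2 = (-1.2161, -1.8091, -0.1909, -0.4211, -0.5205).
‖u_3‖ = 2.2884, so q_3 = (-0.5314, -0.7906, -0.0834, -0.1840, -0.2275).
q_1·a_4 = 0.3906·4 + (-0.5208)·2 + 0.5208·(-4) + 0.3906·3 + 0.3906·2 = 0.3906; q_2·a_4 = (-0.6179)·4 + 0.1629·2 + (-0.1629)·(-4) + 0.6024·3 + 0.4498·2 = 1.2125; q_3·a_4 = (-0.5314)·4 + (-0.7906)·2 + (-0.0834)·(-4) + (-0.1840)·3 + (-0.2275)·2 = -4.3803.
u_4 = a_4 − 0.3906·q_1 − 1.2125·q_2 + 4.3803·q_3 = (2.2688, -1.4571, -4.3712, 1.3110, 0.3057).
‖u_4‖ = 5.3095, so q_4 = (0.4273, -0.2744, -0.8233, 0.2469, 0.0576).
Qᵀb = (-5.4679, -1.4167, 2.3890, -1.0702).
Back-substitute: x_4 = -1.0702/5.3095 = -0.2016.
x_3 = (2.3890 + 4.3803·(-0.2016))/2.2884 = 0.6581.
x_2 = (-1.4167 + 0.6515·0.6581 − 1.2125·(-0.2016))/6.5561 = -0.1134.
x_1 = (-5.4679 − 0.1302·(-0.1134) + 5.5981·0.6581 − 0.3906·(-0.2016))/7.6811 = -0.2200.

x = (-0.2200, -0.1134, 0.6581, -0.2016)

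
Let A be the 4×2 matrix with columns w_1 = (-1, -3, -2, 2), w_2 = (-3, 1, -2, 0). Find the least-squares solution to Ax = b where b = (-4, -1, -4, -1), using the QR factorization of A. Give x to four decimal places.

x = (0.4492, 1.2288)

w_1 = (-1, -3, -2, 2); ‖w_1‖ = 4.2426, so q_1 = (-0.2357, -0.7071, -0.4714, 0.4714).
q_1·w_2 = (-0.2357)·(-3) + (-0.7071)·1 + (-0.4714)·(-2) + 0.4714·0 = 0.9428.
u_2 = w_2 − 0.9428·q_1 = (-2.7778, 1.6667, -1.5556, -0.4444).
‖u_2‖ = 3.6209, so q_2 = (-0.7671, 0.4603, -0.4296, -0.1227).
Qᵀb = (3.0641, 4.4494).
Back-substitute: x_2 = 4.4494/3.6209 = 1.2288.
x_1 = (3.0641 − 0.9428·1.2288)/4.2426 = 0.4492.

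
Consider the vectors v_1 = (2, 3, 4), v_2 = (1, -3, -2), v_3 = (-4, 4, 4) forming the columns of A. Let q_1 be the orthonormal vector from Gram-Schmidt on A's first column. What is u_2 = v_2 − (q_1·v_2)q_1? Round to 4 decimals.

u_2 = (2.0345, -1.4483, 0.0690)

v_1 = (2, 3, 4); ‖v_1‖ = 5.3852, so q_1 = (0.3714, 0.5571, 0.7428).
q_1·v_2 = 0.3714·1 + 0.5571·(-3) + 0.7428·(-2) = -2.7854.
u_2 = v_2 + 2.7854·q_1 = (2.0345, -1.4483, 0.0690).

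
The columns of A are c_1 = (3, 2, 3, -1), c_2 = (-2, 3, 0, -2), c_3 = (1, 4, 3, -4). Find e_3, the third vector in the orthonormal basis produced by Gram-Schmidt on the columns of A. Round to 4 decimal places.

c_1 = (3, 2, 3, -1); ‖c_1‖ = 4.7958, so e_1 = (0.6255, 0.4170, 0.6255, -0.2085).
e_1·c_2 = 0.6255·(-2) + 0.4170·3 + 0.6255·0 + (-0.2085)·(-2) = 0.4170.
u_2 = c_2 − 0.4170·e_1 = (-2.2609, 2.8261, -0.2609, -1.9130).
‖u_2‖ = 4.1020, so e_2 = (-0.5512, 0.6890, -0.0636, -0.4664).
e_1·c_3 = 0.6255·1 + 0.4170·4 + 0.6255·3 + (-0.2085)·(-4) = 5.0043; e_2·c_3 = (-0.5512)·1 + 0.6890·4 + (-0.0636)·3 + (-0.4664)·(-4) = 3.8794.
u_3 = c_3 − 5.0043·e_1 − 3.8794·e_2 = (0.0078, -0.7597, 0.1163, -1.1473).
‖u_3‖ = 1.3809, so e_3 = (0.0056, -0.5501, 0.0842, -0.8308).

e_3 = (0.0056, -0.5501, 0.0842, -0.8308)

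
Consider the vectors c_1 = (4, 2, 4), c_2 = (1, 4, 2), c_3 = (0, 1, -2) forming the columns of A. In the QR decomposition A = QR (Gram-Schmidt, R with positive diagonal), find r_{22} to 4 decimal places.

r_{22} = 3.1447

c_1 = (4, 2, 4); ‖c_1‖ = 6.0000, so e_1 = (0.6667, 0.3333, 0.6667).
e_1·c_2 = 0.6667·1 + 0.3333·4 + 0.6667·2 = 3.3333.
u_2 = c_2 − 3.3333·e_1 = (-1.2222, 2.8889, -0.2222).
r_{22} = ‖u_2‖ = 3.1447.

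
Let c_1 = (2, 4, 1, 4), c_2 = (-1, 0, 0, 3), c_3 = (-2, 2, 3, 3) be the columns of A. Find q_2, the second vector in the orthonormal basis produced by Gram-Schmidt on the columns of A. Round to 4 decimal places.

q_2 = (-0.5703, -0.4002, -0.1001, 0.7104)

q_1 = c_1/‖c_1‖ = (2, 4, 1, 4)/6.0828 = (0.3288, 0.6576, 0.1644, 0.6576).
r_{12} = q_1·c_2 = 1.6440.
u_2 = c_2 − 1.6440·q_1 = (-1.5405, -1.0811, -0.2703, 1.9189).
‖u_2‖ = 2.7014, so q_2 = (-0.5703, -0.4002, -0.1001, 0.7104).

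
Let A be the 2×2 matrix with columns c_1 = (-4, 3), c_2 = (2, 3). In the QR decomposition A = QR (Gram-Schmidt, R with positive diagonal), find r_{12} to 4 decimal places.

c_1 = (-4, 3); ‖c_1‖ = 5.0000, so e_1 = (-0.8000, 0.6000).
r_{12} = e_1·c_2 = 0.2000.

r_{12} = 0.2000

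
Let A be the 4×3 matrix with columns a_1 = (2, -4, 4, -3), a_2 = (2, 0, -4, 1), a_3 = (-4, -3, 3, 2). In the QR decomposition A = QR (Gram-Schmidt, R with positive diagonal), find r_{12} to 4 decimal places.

q_1 = a_1/‖a_1‖ = (2, -4, 4, -3)/6.7082 = (0.2981, -0.5963, 0.5963, -0.4472).
r_{12} = q_1·a_2 = -2.2361.

r_{12} = -2.2361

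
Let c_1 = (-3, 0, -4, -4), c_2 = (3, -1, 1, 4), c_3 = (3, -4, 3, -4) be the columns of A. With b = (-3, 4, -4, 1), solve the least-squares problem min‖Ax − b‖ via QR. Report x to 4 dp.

x = (0.3141, -0.1442, -0.7886)

c_1 = (-3, 0, -4, -4); ‖c_1‖ = 6.4031, so q_1 = (-0.4685, 0.0000, -0.6247, -0.6247).
q_1·c_2 = (-0.4685)·3 + 0.0000·(-1) + (-0.6247)·1 + (-0.6247)·4 = -4.5290.
u_2 = c_2 + 4.5290·q_1 = (0.8780, -1.0000, -1.8293, 1.1707).
‖u_2‖ = 2.5471, so q_2 = (0.3447, -0.3926, -0.7182, 0.4596).
q_1·c_3 = (-0.4685)·3 + 0.0000·(-4) + (-0.6247)·3 + (-0.6247)·(-4) = -0.7809; q_2·c_3 = 0.3447·3 + (-0.3926)·(-4) + (-0.7182)·3 + 0.4596·(-4) = -1.3885.
u_3 = c_3 + 0.7809·q_1 + 1.3885·q_2 = (3.1128, -4.5451, 1.5150, -3.8496).
‖u_3‖ = 6.8893, so q_3 = (0.4518, -0.6597, 0.2199, -0.5588).
Qᵀb = (3.2796, 0.7277, -5.4329).
Back-substitute: x_3 = -5.4329/6.8893 = -0.7886.
x_2 = (0.7277 + 1.3885·(-0.7886))/2.5471 = -0.1442.
x_1 = (3.2796 + 4.5290·(-0.1442) + 0.7809·(-0.7886))/6.4031 = 0.3141.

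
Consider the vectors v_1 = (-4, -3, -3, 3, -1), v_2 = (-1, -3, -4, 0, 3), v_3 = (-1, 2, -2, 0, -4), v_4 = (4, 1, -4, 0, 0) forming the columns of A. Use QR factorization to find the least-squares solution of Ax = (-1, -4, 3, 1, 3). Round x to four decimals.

v_1 = (-4, -3, -3, 3, -1); ‖v_1‖ = 6.6332, so e_1 = (-0.6030, -0.4523, -0.4523, 0.4523, -0.1508).
e_1·v_2 = (-0.6030)·(-1) + (-0.4523)·(-3) + (-0.4523)·(-4) + 0.4523·0 + (-0.1508)·3 = 3.3166.
u_2 = v_2 − 3.3166·e_1 = (1.0000, -1.5000, -2.5000, -1.5000, 3.5000).
‖u_2‖ = 4.8990, so e_2 = (0.2041, -0.3062, -0.5103, -0.3062, 0.7144).
e_1·v_3 = (-0.6030)·(-1) + (-0.4523)·2 + (-0.4523)·(-2) + 0.4523·0 + (-0.1508)·(-4) = 1.2060; e_2·v_3 = 0.2041·(-1) + (-0.3062)·2 + (-0.5103)·(-2) + (-0.3062)·0 + 0.7144·(-4) = -2.6536.
u_3 = v_3 − 1.2060·e_1 + 2.6536·e_2 = (0.2689, 1.7330, -2.8087, -1.3580, -1.9223).
‖u_3‖ = 4.0625, so e_3 = (0.0662, 0.4266, -0.6914, -0.3343, -0.4732).
e_1·v_4 = (-0.6030)·4 + (-0.4523)·1 + (-0.4523)·(-4) + 0.4523·0 + (-0.1508)·0 = -1.0553; e_2·v_4 = 0.2041·4 + (-0.3062)·1 + (-0.5103)·(-4) + (-0.3062)·0 + 0.7144·0 = 2.5516; e_3·v_4 = 0.0662·4 + 0.4266·1 + (-0.6914)·(-4) + (-0.3343)·0 + (-0.4732)·0 = 3.4569.
u_4 = v_4 + 1.0553·e_1 − 2.5516·e_2 − 3.4569·e_3 = (2.6140, -0.1706, -0.7852, 2.4140, -0.3462).
‖u_4‖ = 3.6641, so e_4 = (0.7134, -0.0466, -0.2143, 0.6588, -0.0945).
Qᵀb = (1.0553, 1.3268, -5.6005, -0.7946).
Back-substitute: x_4 = -0.7946/3.6641 = -0.2169.
x_3 = (-5.6005 − 3.4569·(-0.2169))/4.0625 = -1.1941.
x_2 = (1.3268 + 2.6536·(-1.1941) − 2.5516·(-0.2169))/4.8990 = -0.2630.
x_1 = (1.0553 − 3.3166·(-0.2630) − 1.2060·(-1.1941) + 1.0553·(-0.2169))/6.6332 = 0.4732.

x = (0.4732, -0.2630, -1.1941, -0.2169)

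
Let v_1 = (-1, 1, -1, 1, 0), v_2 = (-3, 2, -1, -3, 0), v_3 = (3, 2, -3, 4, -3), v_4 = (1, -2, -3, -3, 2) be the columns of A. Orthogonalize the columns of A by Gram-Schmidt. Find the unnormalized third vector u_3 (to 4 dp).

v_1 = (-1, 1, -1, 1, 0); ‖v_1‖ = 2.0000, so q_1 = (-0.5000, 0.5000, -0.5000, 0.5000, 0.0000).
q_1·v_2 = (-0.5000)·(-3) + 0.5000·2 + (-0.5000)·(-1) + 0.5000·(-3) + 0.0000·0 = 1.5000.
u_2 = v_2 − 1.5000·q_1 = (-2.2500, 1.2500, -0.2500, -3.7500, 0.0000).
‖u_2‖ = 4.5552, so q_2 = (-0.4939, 0.2744, -0.0549, -0.8232, 0.0000).
q_1·v_3 = (-0.5000)·3 + 0.5000·2 + (-0.5000)·(-3) + 0.5000·4 + 0.0000·(-3) = 3.0000; q_2·v_3 = (-0.4939)·3 + 0.2744·2 + (-0.0549)·(-3) + (-0.8232)·4 + 0.0000·(-3) = -4.0613.
u_3 = v_3 − 3.0000·q_1 + 4.0613·q_2 = (2.4940, 1.6145, -1.7229, -0.8434, -3.0000).

u_3 = (2.4940, 1.6145, -1.7229, -0.8434, -3.0000)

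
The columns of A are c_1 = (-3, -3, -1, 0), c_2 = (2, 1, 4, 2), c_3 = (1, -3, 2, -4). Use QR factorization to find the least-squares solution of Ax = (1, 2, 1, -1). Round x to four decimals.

x = (-0.5935, -0.0642, 0.1103)

q_1 = c_1/‖c_1‖ = (-3, -3, -1, 0)/4.3589 = (-0.6882, -0.6882, -0.2294, 0.0000).
r_{12} = q_1·c_2 = -2.9824.
u_2 = c_2 + 2.9824·q_1 = (-0.0526, -1.0526, 3.3158, 2.0000).
‖u_2‖ = 4.0131, so q_2 = (-0.0131, -0.2623, 0.8262, 0.4984).
r_{13} = q_1·c_3 = 0.9177; r_{23} = q_2·c_3 = 0.4328.
u_3 = c_3 − 0.9177·q_1 − 0.4328·q_2 = (1.6373, -2.2549, 1.8529, -4.2157).
‖u_3‖ = 5.3824, so q_3 = (0.3042, -0.4189, 0.3443, -0.7832).
Qᵀb = (-2.2942, -0.2098, 0.5938).
Back-substitute: x_3 = 0.5938/5.3824 = 0.1103.
x_2 = (-0.2098 − 0.4328·0.1103)/4.0131 = -0.0642.
x_1 = (-2.2942 + 2.9824·(-0.0642) − 0.9177·0.1103)/4.3589 = -0.5935.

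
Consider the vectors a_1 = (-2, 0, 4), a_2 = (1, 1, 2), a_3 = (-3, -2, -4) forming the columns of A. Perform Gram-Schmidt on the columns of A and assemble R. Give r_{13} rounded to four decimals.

a_1 = (-2, 0, 4); ‖a_1‖ = 4.4721, so e_1 = (-0.4472, 0.0000, 0.8944).
r_{13} = e_1·a_3 = -2.2361.

r_{13} = -2.2361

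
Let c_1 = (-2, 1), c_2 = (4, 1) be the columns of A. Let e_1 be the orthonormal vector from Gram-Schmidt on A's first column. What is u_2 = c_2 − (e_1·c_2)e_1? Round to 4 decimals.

c_1 = (-2, 1); ‖c_1‖ = 2.2361, so e_1 = (-0.8944, 0.4472).
e_1·c_2 = (-0.8944)·4 + 0.4472·1 = -3.1305.
u_2 = c_2 + 3.1305·e_1 = (1.2000, 2.4000).

u_2 = (1.2000, 2.4000)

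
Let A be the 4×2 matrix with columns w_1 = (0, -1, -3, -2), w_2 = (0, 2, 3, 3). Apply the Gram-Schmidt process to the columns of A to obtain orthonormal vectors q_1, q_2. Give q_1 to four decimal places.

q_1 = (0.0000, -0.2673, -0.8018, -0.5345)

w_1 = (0, -1, -3, -2); ‖w_1‖ = 3.7417, so q_1 = (0.0000, -0.2673, -0.8018, -0.5345).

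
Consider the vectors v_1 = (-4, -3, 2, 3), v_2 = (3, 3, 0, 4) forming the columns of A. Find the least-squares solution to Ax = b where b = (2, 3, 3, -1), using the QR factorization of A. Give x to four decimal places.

e_1 = v_1/‖v_1‖ = (-4, -3, 2, 3)/6.1644 = (-0.6489, -0.4867, 0.3244, 0.4867).
r_{12} = e_1·v_2 = -1.4600.
u_2 = v_2 + 1.4600·e_1 = (2.0526, 2.2895, 0.4737, 4.7105).
‖u_2‖ = 5.6452, so e_2 = (0.3636, 0.4056, 0.0839, 0.8344).
Qᵀb = (-2.2711, 1.3612).
Back-substitute: x_2 = 1.3612/5.6452 = 0.2411.
x_1 = (-2.2711 + 1.4600·0.2411)/6.1644 = -0.3113.

x = (-0.3113, 0.2411)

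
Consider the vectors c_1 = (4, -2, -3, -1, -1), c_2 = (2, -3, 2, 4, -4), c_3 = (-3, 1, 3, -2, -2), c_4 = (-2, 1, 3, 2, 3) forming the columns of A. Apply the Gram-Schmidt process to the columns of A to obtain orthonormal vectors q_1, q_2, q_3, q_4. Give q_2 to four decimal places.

c_1 = (4, -2, -3, -1, -1); ‖c_1‖ = 5.5678, so q_1 = (0.7184, -0.3592, -0.5388, -0.1796, -0.1796).
q_1·c_2 = 0.7184·2 + (-0.3592)·(-3) + (-0.5388)·2 + (-0.1796)·4 + (-0.1796)·(-4) = 1.4368.
u_2 = c_2 − 1.4368·q_1 = (0.9677, -2.4839, 2.7742, 4.2581, -3.7419).
‖u_2‖ = 6.8509, so q_2 = (0.1413, -0.3626, 0.4049, 0.6215, -0.5462).

q_2 = (0.1413, -0.3626, 0.4049, 0.6215, -0.5462)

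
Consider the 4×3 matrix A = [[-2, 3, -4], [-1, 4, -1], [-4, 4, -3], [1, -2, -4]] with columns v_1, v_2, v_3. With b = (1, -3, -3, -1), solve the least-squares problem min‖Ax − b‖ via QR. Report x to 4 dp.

x = (-0.0788, -0.4187, 0.1182)

v_1 = (-2, -1, -4, 1); ‖v_1‖ = 4.6904, so e_1 = (-0.4264, -0.2132, -0.8528, 0.2132).
e_1·v_2 = (-0.4264)·3 + (-0.2132)·4 + (-0.8528)·4 + 0.2132·(-2) = -5.9696.
u_2 = v_2 + 5.9696·e_1 = (0.4545, 2.7273, -1.0909, -0.7273).
‖u_2‖ = 3.0600, so e_2 = (0.1485, 0.8913, -0.3565, -0.2377).
e_1·v_3 = (-0.4264)·(-4) + (-0.2132)·(-1) + (-0.8528)·(-3) + 0.2132·(-4) = 3.6244; e_2·v_3 = 0.1485·(-4) + 0.8913·(-1) + (-0.3565)·(-3) + (-0.2377)·(-4) = 0.5348.
u_3 = v_3 − 3.6244·e_1 − 0.5348·e_2 = (-2.5340, -0.7039, 0.2816, -4.6456).
‖u_3‖ = 5.3458, so e_3 = (-0.4740, -0.1317, 0.0527, -0.8690).
Qᵀb = (2.5584, -1.2181, 0.6320).
Back-substitute: x_3 = 0.6320/5.3458 = 0.1182.
x_2 = (-1.2181 − 0.5348·0.1182)/3.0600 = -0.4187.
x_1 = (2.5584 + 5.9696·(-0.4187) − 3.6244·0.1182)/4.6904 = -0.0788.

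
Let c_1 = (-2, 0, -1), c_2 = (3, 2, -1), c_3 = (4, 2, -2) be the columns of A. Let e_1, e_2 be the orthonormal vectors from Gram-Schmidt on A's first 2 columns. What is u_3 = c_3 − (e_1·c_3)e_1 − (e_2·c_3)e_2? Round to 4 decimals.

u_3 = (0.2667, -0.6667, -0.5333)

c_1 = (-2, 0, -1); ‖c_1‖ = 2.2361, so e_1 = (-0.8944, 0.0000, -0.4472).
e_1·c_2 = (-0.8944)·3 + 0.0000·2 + (-0.4472)·(-1) = -2.2361.
u_2 = c_2 + 2.2361·e_1 = (1.0000, 2.0000, -2.0000).
‖u_2‖ = 3.0000, so e_2 = (0.3333, 0.6667, -0.6667).
e_1·c_3 = (-0.8944)·4 + 0.0000·2 + (-0.4472)·(-2) = -2.6833; e_2·c_3 = 0.3333·4 + 0.6667·2 + (-0.6667)·(-2) = 4.0000.
u_3 = c_3 + 2.6833·e_1 − 4.0000·e_2 = (0.2667, -0.6667, -0.5333).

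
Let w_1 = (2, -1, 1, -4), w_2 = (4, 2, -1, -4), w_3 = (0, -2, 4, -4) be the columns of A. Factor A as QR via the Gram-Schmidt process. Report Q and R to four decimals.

Q = [[0.4264, 0.5078, -0.1976], [-0.2132, 0.7175, 0.6302], [0.2132, -0.4747, 0.7477], [-0.8528, -0.0442, -0.0694]], R = [[4.6904, 4.4772, 4.6904], [0.0000, 4.1176, -3.1572], [0.0000, 0.0000, 2.0080]]

w_1 = (2, -1, 1, -4); ‖w_1‖ = 4.6904, so e_1 = (0.4264, -0.2132, 0.2132, -0.8528).
e_1·w_2 = 0.4264·4 + (-0.2132)·2 + 0.2132·(-1) + (-0.8528)·(-4) = 4.4772.
u_2 = w_2 − 4.4772·e_1 = (2.0909, 2.9545, -1.9545, -0.1818).
‖u_2‖ = 4.1176, so e_2 = (0.5078, 0.7175, -0.4747, -0.0442).
e_1·w_3 = 0.4264·0 + (-0.2132)·(-2) + 0.2132·4 + (-0.8528)·(-4) = 4.6904; e_2·w_3 = 0.5078·0 + 0.7175·(-2) + (-0.4747)·4 + (-0.0442)·(-4) = -3.1572.
u_3 = w_3 − 4.6904·e_1 + 3.1572·e_2 = (-0.3968, 1.2654, 1.5013, -0.1394).
‖u_3‖ = 2.0080, so e_3 = (-0.1976, 0.6302, 0.7477, -0.0694).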